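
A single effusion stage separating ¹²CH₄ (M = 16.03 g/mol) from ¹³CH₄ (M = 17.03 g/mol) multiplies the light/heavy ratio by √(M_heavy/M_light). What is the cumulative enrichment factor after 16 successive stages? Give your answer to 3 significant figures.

1.62

The single-stage factor is √(M_heavy/M_light), so 16 stages give [√(17.03/16.03)]^16 = (17.03/16.03)^(16/2).
= 1.06238^8 = 1.62.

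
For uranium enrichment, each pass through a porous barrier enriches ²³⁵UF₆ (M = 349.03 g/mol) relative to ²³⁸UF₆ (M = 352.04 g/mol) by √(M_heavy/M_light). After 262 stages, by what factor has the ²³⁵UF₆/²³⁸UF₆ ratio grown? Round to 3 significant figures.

After 262 stages the ratio has grown by (√(352.04/349.03))^262 = (352.04/349.03)^(262/2).
= 1.00862^131 = 3.08.

3.08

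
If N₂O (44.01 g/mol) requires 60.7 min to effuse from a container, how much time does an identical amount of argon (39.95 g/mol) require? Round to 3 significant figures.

Using Graham's law: t_Ar/t_N₂O = √(M_Ar/M_N₂O) = √(39.95/44.01) = √0.9077 = 0.9528.
So the time for Ar is 60.7 × 0.9528 = 57.8 min.

57.8 min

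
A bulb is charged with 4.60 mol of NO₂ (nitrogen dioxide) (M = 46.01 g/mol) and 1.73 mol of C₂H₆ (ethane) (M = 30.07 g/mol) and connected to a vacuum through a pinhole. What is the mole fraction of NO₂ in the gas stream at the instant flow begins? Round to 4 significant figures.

The effusion rate of species i is ∝ p_i/√M_i ∝ n_i/√M_i.
Mole fraction of NO₂ in the effusate = (n_NO₂/√M_NO₂) / (n_NO₂/√M_NO₂ + n_C₂H₆/√M_C₂H₆)
= (4.60/√46.01) / (4.60/√46.01 + 1.73/√30.07) = 0.6782/(0.6782 + 0.3155) = 0.6825.

0.6825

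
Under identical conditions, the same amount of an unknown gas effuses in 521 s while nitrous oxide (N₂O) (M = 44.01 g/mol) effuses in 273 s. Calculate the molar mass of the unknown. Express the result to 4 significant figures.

160.3 g/mol

By Graham's law, t_X/t_N₂O = √(M_X/M_N₂O).
521/273 = 1.908 = √(M_X/44.01)
M_X = 44.01 × 1.908² = 44.01 × 3.642 = 160.3 g/mol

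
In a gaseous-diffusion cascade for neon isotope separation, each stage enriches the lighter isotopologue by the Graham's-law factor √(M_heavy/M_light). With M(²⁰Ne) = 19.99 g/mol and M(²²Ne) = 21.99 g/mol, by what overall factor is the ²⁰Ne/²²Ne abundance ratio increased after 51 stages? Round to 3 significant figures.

11.4

After 51 stages the ratio has grown by (√(21.99/19.99))^51 = (21.99/19.99)^(51/2).
= 1.10005^(51/2) = 11.4.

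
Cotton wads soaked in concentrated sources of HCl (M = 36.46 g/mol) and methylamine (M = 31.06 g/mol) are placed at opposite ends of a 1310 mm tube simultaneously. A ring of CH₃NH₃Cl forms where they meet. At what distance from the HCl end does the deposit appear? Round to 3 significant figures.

Distances travelled in equal time are proportional to diffusion rates, so d_HCl/d_CH₃NH₂ = √(M_CH₃NH₂/M_HCl) = √(31.06/36.46) = 0.9230.
With d_HCl + d_CH₃NH₂ = 1310 mm, d_CH₃NH₂ = 1310/(1 + 0.9230) = 681.2 mm.
d_HCl = 1310 − 681.2 = 629 mm.

629 mm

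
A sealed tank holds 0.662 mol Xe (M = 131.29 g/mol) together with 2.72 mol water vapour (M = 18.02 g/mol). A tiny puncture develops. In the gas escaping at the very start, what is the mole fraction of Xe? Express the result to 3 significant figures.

The effusion rate of species i is ∝ p_i/√M_i ∝ n_i/√M_i.
Mole fraction of Xe in the effusate = (n_Xe/√M_Xe) / (n_Xe/√M_Xe + n_H₂O/√M_H₂O)
= (0.662/√131.29) / (0.662/√131.29 + 2.72/√18.02) = 0.05778/(0.05778 + 0.6408) = 0.0827.

0.0827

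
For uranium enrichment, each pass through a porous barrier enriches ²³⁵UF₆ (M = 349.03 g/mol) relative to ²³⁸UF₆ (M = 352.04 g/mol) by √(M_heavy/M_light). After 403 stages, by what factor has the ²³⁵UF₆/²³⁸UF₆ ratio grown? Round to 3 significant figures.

5.64

The single-stage factor is √(M_heavy/M_light), so 403 stages give [√(352.04/349.03)]^403 = (352.04/349.03)^(403/2).
= 1.00862^(403/2) = 5.64.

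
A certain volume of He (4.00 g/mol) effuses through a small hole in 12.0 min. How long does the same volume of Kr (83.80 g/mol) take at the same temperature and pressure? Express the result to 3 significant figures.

Using Graham's law: t_Kr/t_He = √(M_Kr/M_He) = √(83.80/4.00) = √20.95 = 4.577.
So the time for Kr is 12.0 × 4.577 = 54.9 min.

54.9 min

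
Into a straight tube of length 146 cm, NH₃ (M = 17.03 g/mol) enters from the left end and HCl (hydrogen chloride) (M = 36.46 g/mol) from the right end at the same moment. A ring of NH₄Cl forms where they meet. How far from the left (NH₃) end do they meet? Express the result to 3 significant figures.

The fronts meet when d_NH₃ + d_HCl = L with d_NH₃/d_HCl = √(M_HCl/M_NH₃) (Graham's law). Here √(M_HCl/M_NH₃) = √(36.46/17.03) = 1.463.
With d_NH₃ + d_HCl = 146 cm, d_HCl = 146/(1 + 1.463) = 59.27 cm.
d_NH₃ = 146 − 59.27 = 86.7 cm.

86.7 cm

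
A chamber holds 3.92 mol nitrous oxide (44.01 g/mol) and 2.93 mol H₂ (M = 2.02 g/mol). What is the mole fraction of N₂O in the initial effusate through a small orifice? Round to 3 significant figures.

0.223

Each component's effusion rate ∝ (its partial pressure)·(1/√M) ∝ n_i/√M_i.
Mole fraction of N₂O in the effusate = (n_N₂O/√M_N₂O) / (n_N₂O/√M_N₂O + n_H₂/√M_H₂)
= (3.92/√44.01) / (3.92/√44.01 + 2.93/√2.02) = 0.5909/(0.5909 + 2.062) = 0.223.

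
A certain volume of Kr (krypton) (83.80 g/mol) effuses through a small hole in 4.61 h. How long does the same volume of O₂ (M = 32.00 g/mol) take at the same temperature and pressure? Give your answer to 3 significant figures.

Graham's law gives t_O₂/t_Kr = √(M_O₂/M_Kr) = √(32.00/83.80) = √0.3819 = 0.6179.
So the time for O₂ is 4.61 × 0.6179 = 2.85 h.

2.85 h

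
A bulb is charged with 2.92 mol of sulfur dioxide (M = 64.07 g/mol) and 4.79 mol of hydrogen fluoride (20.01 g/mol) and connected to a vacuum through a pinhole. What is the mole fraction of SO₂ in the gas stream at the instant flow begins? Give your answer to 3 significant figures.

Effusion rate of each component ∝ n_i/√M_i (partial pressure × 1/√M).
Mole fraction of SO₂ in the effusate = (n_SO₂/√M_SO₂) / (n_SO₂/√M_SO₂ + n_HF/√M_HF)
= (2.92/√64.07) / (2.92/√64.07 + 4.79/√20.01) = 0.3648/(0.3648 + 1.071) = 0.254.

0.254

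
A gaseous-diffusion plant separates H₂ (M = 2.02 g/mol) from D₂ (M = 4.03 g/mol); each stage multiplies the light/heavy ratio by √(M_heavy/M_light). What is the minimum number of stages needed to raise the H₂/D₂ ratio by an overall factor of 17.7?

With α = √(4.03/2.02) per stage, ln α = ½ ln(1.99505) = 0.3453.
Need α^N ≥ 17.7 ⇒ N ≥ ln(17.7) / ln α = 2.874 / 0.3453 = 8.32.
So at least 9 stages are needed.

9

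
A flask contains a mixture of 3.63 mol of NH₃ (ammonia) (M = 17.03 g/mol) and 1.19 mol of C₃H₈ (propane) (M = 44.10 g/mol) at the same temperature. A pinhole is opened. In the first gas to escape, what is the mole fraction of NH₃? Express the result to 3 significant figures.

Effusion rate of each component ∝ n_i/√M_i (partial pressure × 1/√M).
x_NH₃(eff) = (n_NH₃/√M_NH₃) / (n_NH₃/√M_NH₃ + n_C₃H₈/√M_C₃H₈)
= (3.63/√17.03) / (3.63/√17.03 + 1.19/√44.10) = 0.8796/(0.8796 + 0.1792) = 0.831.

0.831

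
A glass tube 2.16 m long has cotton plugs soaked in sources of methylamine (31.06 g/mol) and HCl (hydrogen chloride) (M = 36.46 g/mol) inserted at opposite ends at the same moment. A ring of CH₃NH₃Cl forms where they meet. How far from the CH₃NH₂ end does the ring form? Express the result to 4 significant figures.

1.123 m

Distances travelled in equal time are proportional to diffusion rates, so d_CH₃NH₂/d_HCl = √(M_HCl/M_CH₃NH₂) = √(36.46/31.06) = 1.083.
With d_CH₃NH₂ + d_HCl = 2.16 m, d_HCl = 2.16/(1 + 1.083) = 1.037 m.
d_CH₃NH₂ = 2.16 − 1.037 = 1.123 m.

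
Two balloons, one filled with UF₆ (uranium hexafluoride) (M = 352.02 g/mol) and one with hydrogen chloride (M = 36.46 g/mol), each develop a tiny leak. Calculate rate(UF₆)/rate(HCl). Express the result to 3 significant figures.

From Graham's law, rate_UF₆/rate_HCl = √(M_HCl/M_UF₆) = √(36.46/352.02) = √0.1036 = 0.322.

0.322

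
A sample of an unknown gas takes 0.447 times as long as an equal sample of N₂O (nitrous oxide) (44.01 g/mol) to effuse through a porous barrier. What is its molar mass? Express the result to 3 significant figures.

Graham's law gives t_X/t_N₂O = √(M_X/M_N₂O).
0.447 = √(M_X/44.01)
M_X = 44.01 × 0.447² = 44.01 × 0.1998 = 8.79 g/mol

8.79 g/mol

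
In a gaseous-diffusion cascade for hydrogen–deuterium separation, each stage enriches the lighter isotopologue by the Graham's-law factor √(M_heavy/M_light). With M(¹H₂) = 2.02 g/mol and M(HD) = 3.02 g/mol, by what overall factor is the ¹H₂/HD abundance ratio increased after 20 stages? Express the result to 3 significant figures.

Each stage multiplies the ratio by α = √(3.02/2.02), so after 20 stages the overall factor is α^20 = (3.02/2.02)^(20/2).
= 1.49505^10 = 55.8.

55.8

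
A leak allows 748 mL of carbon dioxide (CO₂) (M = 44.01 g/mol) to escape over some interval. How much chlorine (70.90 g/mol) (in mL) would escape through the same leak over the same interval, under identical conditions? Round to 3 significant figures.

589 mL

Graham's law gives rate_Cl₂/rate_CO₂ = √(M_CO₂/M_Cl₂) = √(44.01/70.90) = √0.6207 = 0.7879.
So the volume for Cl₂ is 748 × 0.7879 = 589 mL.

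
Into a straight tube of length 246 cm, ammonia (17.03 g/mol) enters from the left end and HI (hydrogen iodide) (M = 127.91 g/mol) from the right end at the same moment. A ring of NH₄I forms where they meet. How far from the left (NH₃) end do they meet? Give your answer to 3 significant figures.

180 cm

In equal time, each gas travels a distance ∝ its rate ∝ 1/√M, so d_NH₃/d_HI = √(M_HI/M_NH₃) = √(127.91/17.03) = 2.741.
With d_NH₃ + d_HI = 246 cm, d_HI = 246/(1 + 2.741) = 65.76 cm.
d_NH₃ = 246 − 65.76 = 180 cm.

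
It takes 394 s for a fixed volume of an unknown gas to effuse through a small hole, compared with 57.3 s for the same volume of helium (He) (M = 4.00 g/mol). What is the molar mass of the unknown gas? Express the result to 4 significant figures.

Using Graham's law: t_X/t_He = √(M_X/M_He).
394/57.3 = 6.876 = √(M_X/4.00)
M_X = 4.00 × 6.876² = 4.00 × 47.28 = 189.1 g/mol

189.1 g/mol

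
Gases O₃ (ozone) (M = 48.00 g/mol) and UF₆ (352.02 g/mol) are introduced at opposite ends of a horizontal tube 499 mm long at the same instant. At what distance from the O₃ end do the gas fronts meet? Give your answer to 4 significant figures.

Graham's law gives d_O₃/d_UF₆ = rate_O₃/rate_UF₆ = √(M_UF₆/M_O₃) = √(352.02/48.00) = 2.708.
With d_O₃ + d_UF₆ = 499 mm, d_UF₆ = 499/(1 + 2.708) = 134.6 mm.
d_O₃ = 499 − 134.6 = 364.4 mm.

364.4 mm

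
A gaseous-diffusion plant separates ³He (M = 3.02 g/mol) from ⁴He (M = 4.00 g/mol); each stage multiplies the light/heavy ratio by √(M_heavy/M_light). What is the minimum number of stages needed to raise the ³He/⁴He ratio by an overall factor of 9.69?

17

Single-stage factor α = √(4.00/3.02), so ln α = ½ ln(1.32450) = 0.1405.
Need α^N ≥ 9.69 ⇒ N ≥ ln(9.69) / ln α = 2.271 / 0.1405 = 16.16.
So at least 17 stages are needed.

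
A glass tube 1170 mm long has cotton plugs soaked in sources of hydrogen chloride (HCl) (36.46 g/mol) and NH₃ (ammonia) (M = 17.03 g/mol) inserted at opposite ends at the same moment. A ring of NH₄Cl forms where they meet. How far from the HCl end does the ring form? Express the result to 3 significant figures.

The fronts meet when d_HCl + d_NH₃ = L with d_HCl/d_NH₃ = √(M_NH₃/M_HCl) (Graham's law). Here √(M_NH₃/M_HCl) = √(17.03/36.46) = 0.6834.
With d_HCl + d_NH₃ = 1170 mm, d_NH₃ = 1170/(1 + 0.6834) = 695.0 mm.
d_HCl = 1170 − 695.0 = 475 mm.

475 mm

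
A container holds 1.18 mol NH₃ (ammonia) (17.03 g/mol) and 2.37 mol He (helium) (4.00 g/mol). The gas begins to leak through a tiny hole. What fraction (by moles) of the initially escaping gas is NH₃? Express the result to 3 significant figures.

0.194

Each component's effusion rate ∝ (its partial pressure)·(1/√M) ∝ n_i/√M_i.
Mole fraction of NH₃ in the effusate = (n_NH₃/√M_NH₃) / (n_NH₃/√M_NH₃ + n_He/√M_He)
= (1.18/√17.03) / (1.18/√17.03 + 2.37/√4.00) = 0.2859/(0.2859 + 1.185) = 0.194.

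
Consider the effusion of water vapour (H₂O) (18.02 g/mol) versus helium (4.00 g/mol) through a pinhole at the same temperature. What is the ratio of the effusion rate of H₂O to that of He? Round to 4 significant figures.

0.4711

Using Graham's law: rate_H₂O/rate_He = √(M_He/M_H₂O) = √(4.00/18.02) = √0.2220 = 0.4711.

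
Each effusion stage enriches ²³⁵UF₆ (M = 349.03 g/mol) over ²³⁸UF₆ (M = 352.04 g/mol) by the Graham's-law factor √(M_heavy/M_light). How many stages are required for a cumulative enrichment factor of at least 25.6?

756

Single-stage factor α = √(352.04/349.03), so ln α = ½ ln(1.00862) = 0.004293.
Need α^N ≥ 25.6 ⇒ N ≥ ln(25.6) / ln α = 3.243 / 0.004293 = 755.24.
So at least 756 stages are needed.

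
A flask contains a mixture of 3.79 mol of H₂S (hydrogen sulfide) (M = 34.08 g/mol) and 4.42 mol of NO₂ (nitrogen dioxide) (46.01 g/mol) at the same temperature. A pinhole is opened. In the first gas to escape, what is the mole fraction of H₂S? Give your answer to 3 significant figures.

Effusion rate of each component ∝ n_i/√M_i (partial pressure × 1/√M).
x_H₂S(eff) = (n_H₂S/√M_H₂S) / (n_H₂S/√M_H₂S + n_NO₂/√M_NO₂)
= (3.79/√34.08) / (3.79/√34.08 + 4.42/√46.01) = 0.6492/(0.6492 + 0.6516) = 0.499.

0.499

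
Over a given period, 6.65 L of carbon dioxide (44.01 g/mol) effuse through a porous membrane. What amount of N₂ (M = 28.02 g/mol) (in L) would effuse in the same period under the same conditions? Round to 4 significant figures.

Since effusion rate ∝ 1/√M, rate_N₂/rate_CO₂ = √(M_CO₂/M_N₂) = √(44.01/28.02) = √1.571 = 1.253.
So the volume for N₂ is 6.65 × 1.253 = 8.334 L.

8.334 L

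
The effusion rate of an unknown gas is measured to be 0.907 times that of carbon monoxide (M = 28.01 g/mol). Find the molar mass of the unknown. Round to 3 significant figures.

Using Graham's law: rate_X/rate_CO = √(M_CO/M_X).
0.907 = √(28.01/M_X)
M_X = 28.01 / 0.907² = 28.01 / 0.8226 = 34.0 g/mol

34.0 g/mol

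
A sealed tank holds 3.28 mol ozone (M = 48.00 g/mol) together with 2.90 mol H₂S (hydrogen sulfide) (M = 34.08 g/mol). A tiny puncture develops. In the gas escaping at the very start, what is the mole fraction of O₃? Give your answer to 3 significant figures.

Rate_i ∝ x_i/√M_i (Graham's law weighted by mole fraction), so the effusate composition follows n_i/√M_i.
Mole fraction of O₃ in the effusate = (n_O₃/√M_O₃) / (n_O₃/√M_O₃ + n_H₂S/√M_H₂S)
= (3.28/√48.00) / (3.28/√48.00 + 2.90/√34.08) = 0.4734/(0.4734 + 0.4968) = 0.488.

0.488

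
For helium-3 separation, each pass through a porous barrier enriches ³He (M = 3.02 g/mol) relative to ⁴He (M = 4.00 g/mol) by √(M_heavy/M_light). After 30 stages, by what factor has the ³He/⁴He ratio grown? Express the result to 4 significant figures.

67.73

Overall factor = α^30 with α = √(4.00/3.02), i.e. (4.00/3.02)^(30/2).
= 1.32450^15 = 67.73.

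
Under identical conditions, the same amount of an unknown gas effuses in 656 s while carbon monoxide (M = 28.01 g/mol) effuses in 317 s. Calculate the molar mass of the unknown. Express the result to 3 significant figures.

120 g/mol

Since effusion rate ∝ 1/√M, t_X/t_CO = √(M_X/M_CO).
656/317 = 2.069 = √(M_X/28.01)
M_X = 28.01 × 2.069² = 28.01 × 4.282 = 120 g/mol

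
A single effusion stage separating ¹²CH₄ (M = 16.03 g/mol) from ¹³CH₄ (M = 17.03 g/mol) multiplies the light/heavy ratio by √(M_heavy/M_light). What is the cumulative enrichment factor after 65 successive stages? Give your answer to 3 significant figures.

Each stage multiplies the ratio by α = √(17.03/16.03), so after 65 stages the overall factor is α^65 = (17.03/16.03)^(65/2).
= 1.06238^(65/2) = 7.15.

7.15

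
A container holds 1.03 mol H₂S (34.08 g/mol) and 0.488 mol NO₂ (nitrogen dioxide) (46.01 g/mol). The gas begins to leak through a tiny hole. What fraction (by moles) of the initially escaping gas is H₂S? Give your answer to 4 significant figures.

Effusion rate of each component ∝ n_i/√M_i (partial pressure × 1/√M).
x_H₂S(eff) = (n_H₂S/√M_H₂S) / (n_H₂S/√M_H₂S + n_NO₂/√M_NO₂)
= (1.03/√34.08) / (1.03/√34.08 + 0.488/√46.01) = 0.1764/(0.1764 + 0.07194) = 0.7103.

0.7103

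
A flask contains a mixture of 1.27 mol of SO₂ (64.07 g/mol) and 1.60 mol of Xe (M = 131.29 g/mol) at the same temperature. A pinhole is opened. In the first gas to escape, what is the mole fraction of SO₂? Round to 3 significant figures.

0.532

Each component's effusion rate ∝ (its partial pressure)·(1/√M) ∝ n_i/√M_i.
So x_SO₂ in the escaping gas = (n_SO₂/√M_SO₂) / Σ(n_i/√M_i)
= (1.27/√64.07) / (1.27/√64.07 + 1.60/√131.29) = 0.1587/(0.1587 + 0.1396) = 0.532.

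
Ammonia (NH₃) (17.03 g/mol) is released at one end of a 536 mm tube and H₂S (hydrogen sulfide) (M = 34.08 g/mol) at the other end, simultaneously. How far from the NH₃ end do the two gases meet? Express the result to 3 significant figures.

314 mm

Graham's law gives d_NH₃/d_H₂S = rate_NH₃/rate_H₂S = √(M_H₂S/M_NH₃) = √(34.08/17.03) = 1.415.
With d_NH₃ + d_H₂S = 536 mm, d_H₂S = 536/(1 + 1.415) = 222.0 mm.
d_NH₃ = 536 − 222.0 = 314 mm.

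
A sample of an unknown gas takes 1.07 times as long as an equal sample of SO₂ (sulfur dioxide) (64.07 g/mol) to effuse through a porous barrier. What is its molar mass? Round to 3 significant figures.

From Graham's law, t_X/t_SO₂ = √(M_X/M_SO₂).
1.07 = √(M_X/64.07)
M_X = 64.07 × 1.07² = 64.07 × 1.145 = 73.4 g/mol

73.4 g/mol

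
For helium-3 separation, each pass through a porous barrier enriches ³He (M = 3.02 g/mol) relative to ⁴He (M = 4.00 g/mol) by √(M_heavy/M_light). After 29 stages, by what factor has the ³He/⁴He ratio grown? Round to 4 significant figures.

58.85

The single-stage factor is √(M_heavy/M_light), so 29 stages give [√(4.00/3.02)]^29 = (4.00/3.02)^(29/2).
= 1.32450^(29/2) = 58.85.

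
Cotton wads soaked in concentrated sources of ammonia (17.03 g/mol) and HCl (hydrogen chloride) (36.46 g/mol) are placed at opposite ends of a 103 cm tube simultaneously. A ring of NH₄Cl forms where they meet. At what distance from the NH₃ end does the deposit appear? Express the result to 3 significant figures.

61.2 cm

Distances travelled in equal time are proportional to diffusion rates, so d_NH₃/d_HCl = √(M_HCl/M_NH₃) = √(36.46/17.03) = 1.463.
With d_NH₃ + d_HCl = 103 cm, d_HCl = 103/(1 + 1.463) = 41.82 cm.
d_NH₃ = 103 − 41.82 = 61.2 cm.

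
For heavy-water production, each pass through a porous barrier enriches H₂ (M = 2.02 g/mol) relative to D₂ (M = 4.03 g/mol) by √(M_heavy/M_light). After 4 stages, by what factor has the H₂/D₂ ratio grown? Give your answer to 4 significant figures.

3.980

Overall factor = α^4 with α = √(4.03/2.02), i.e. (4.03/2.02)^(4/2).
= 1.99505^2 = 3.980.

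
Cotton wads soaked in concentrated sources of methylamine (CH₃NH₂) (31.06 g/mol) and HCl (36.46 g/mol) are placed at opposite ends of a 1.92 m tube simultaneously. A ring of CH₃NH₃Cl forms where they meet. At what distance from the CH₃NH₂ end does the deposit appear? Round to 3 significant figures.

Graham's law gives d_CH₃NH₂/d_HCl = rate_CH₃NH₂/rate_HCl = √(M_HCl/M_CH₃NH₂) = √(36.46/31.06) = 1.083.
With d_CH₃NH₂ + d_HCl = 1.92 m, d_HCl = 1.92/(1 + 1.083) = 0.9215 m.
d_CH₃NH₂ = 1.92 − 0.9215 = 0.998 m.

0.998 m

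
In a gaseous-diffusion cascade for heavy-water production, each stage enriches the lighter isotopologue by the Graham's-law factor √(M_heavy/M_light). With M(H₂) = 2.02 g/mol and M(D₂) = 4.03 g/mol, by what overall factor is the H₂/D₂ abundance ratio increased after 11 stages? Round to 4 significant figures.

Each stage multiplies the ratio by α = √(4.03/2.02), so after 11 stages the overall factor is α^11 = (4.03/2.02)^(11/2).
= 1.99505^(11/2) = 44.64.

44.64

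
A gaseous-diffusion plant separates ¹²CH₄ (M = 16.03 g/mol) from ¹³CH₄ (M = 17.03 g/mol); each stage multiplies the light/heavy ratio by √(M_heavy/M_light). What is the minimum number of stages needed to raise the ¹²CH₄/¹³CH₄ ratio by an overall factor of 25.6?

With α = √(17.03/16.03) per stage, ln α = ½ ln(1.06238) = 0.03026.
Need α^N ≥ 25.6 ⇒ N ≥ ln(25.6) / ln α = 3.243 / 0.03026 = 107.17.
Minimum whole number of stages: N = 108.

108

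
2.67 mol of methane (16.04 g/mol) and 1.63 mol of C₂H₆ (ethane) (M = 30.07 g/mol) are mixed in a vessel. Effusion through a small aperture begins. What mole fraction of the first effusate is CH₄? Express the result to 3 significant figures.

The effusion rate of species i is ∝ p_i/√M_i ∝ n_i/√M_i.
x_CH₄(eff) = (n_CH₄/√M_CH₄) / (n_CH₄/√M_CH₄ + n_C₂H₆/√M_C₂H₆)
= (2.67/√16.04) / (2.67/√16.04 + 1.63/√30.07) = 0.6667/(0.6667 + 0.2972) = 0.692.

0.692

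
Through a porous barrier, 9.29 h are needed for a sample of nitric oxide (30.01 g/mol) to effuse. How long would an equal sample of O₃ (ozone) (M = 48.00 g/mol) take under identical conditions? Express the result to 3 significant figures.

From Graham's law, t_O₃/t_NO = √(M_O₃/M_NO) = √(48.00/30.01) = √1.599 = 1.265.
So the time for O₃ is 9.29 × 1.265 = 11.7 h.

11.7 h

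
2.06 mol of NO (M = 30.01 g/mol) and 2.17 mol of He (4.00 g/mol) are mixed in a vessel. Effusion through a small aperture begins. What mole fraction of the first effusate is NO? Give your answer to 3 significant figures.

0.257

Effusion rate of each component ∝ n_i/√M_i (partial pressure × 1/√M).
x_NO(eff) = (n_NO/√M_NO) / (n_NO/√M_NO + n_He/√M_He)
= (2.06/√30.01) / (2.06/√30.01 + 2.17/√4.00) = 0.3760/(0.3760 + 1.085) = 0.257.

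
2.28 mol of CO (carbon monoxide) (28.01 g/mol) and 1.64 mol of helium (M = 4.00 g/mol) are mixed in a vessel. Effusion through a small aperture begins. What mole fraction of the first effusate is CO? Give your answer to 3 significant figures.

0.344

The effusion rate of species i is ∝ p_i/√M_i ∝ n_i/√M_i.
Mole fraction of CO in the effusate = (n_CO/√M_CO) / (n_CO/√M_CO + n_He/√M_He)
= (2.28/√28.01) / (2.28/√28.01 + 1.64/√4.00) = 0.4308/(0.4308 + 0.8200) = 0.344.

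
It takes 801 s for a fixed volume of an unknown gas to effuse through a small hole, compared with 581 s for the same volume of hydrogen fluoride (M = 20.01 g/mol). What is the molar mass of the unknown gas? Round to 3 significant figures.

Since effusion rate ∝ 1/√M, t_X/t_HF = √(M_X/M_HF).
801/581 = 1.379 = √(M_X/20.01)
M_X = 20.01 × 1.379² = 20.01 × 1.901 = 38.0 g/mol

38.0 g/mol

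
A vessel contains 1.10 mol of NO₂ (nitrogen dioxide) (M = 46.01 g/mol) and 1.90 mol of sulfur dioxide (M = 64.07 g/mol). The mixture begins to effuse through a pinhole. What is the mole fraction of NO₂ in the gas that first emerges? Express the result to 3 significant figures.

0.406

Effusion rate of each component ∝ n_i/√M_i (partial pressure × 1/√M).
x_NO₂(eff) = (n_NO₂/√M_NO₂) / (n_NO₂/√M_NO₂ + n_SO₂/√M_SO₂)
= (1.10/√46.01) / (1.10/√46.01 + 1.90/√64.07) = 0.1622/(0.1622 + 0.2374) = 0.406.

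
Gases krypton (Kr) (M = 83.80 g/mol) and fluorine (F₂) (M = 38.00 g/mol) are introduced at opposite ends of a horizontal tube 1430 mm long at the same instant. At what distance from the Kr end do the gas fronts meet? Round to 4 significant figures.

575.4 mm

Graham's law gives d_Kr/d_F₂ = rate_Kr/rate_F₂ = √(M_F₂/M_Kr) = √(38.00/83.80) = 0.6734.
With d_Kr + d_F₂ = 1430 mm, d_F₂ = 1430/(1 + 0.6734) = 854.6 mm.
d_Kr = 1430 − 854.6 = 575.4 mm.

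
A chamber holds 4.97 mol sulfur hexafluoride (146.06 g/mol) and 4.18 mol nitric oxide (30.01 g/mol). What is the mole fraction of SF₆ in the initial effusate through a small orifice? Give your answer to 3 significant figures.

0.350

The effusion rate of species i is ∝ p_i/√M_i ∝ n_i/√M_i.
So x_SF₆ in the escaping gas = (n_SF₆/√M_SF₆) / Σ(n_i/√M_i)
= (4.97/√146.06) / (4.97/√146.06 + 4.18/√30.01) = 0.4112/(0.4112 + 0.7630) = 0.350.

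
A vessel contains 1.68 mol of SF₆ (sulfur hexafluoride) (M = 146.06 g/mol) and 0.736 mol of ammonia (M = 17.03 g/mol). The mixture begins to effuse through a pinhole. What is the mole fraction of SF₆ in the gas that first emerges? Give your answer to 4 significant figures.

0.4380

Effusion rate of each component ∝ n_i/√M_i (partial pressure × 1/√M).
Mole fraction of SF₆ in the effusate = (n_SF₆/√M_SF₆) / (n_SF₆/√M_SF₆ + n_NH₃/√M_NH₃)
= (1.68/√146.06) / (1.68/√146.06 + 0.736/√17.03) = 0.1390/(0.1390 + 0.1783) = 0.4380.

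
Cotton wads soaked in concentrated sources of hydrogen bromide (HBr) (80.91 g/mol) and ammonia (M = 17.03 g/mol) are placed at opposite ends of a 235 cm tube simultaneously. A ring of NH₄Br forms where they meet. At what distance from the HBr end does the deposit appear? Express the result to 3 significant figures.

73.9 cm

Graham's law gives d_HBr/d_NH₃ = rate_HBr/rate_NH₃ = √(M_NH₃/M_HBr) = √(17.03/80.91) = 0.4588.
With d_HBr + d_NH₃ = 235 cm, d_NH₃ = 235/(1 + 0.4588) = 161.1 cm.
d_HBr = 235 − 161.1 = 73.9 cm.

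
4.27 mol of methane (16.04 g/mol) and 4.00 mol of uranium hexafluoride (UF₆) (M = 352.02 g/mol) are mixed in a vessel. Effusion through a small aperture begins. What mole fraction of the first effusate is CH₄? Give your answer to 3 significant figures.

0.833

Each component's effusion rate ∝ (its partial pressure)·(1/√M) ∝ n_i/√M_i.
x_CH₄(eff) = (n_CH₄/√M_CH₄) / (n_CH₄/√M_CH₄ + n_UF₆/√M_UF₆)
= (4.27/√16.04) / (4.27/√16.04 + 4.00/√352.02) = 1.066/(1.066 + 0.2132) = 0.833.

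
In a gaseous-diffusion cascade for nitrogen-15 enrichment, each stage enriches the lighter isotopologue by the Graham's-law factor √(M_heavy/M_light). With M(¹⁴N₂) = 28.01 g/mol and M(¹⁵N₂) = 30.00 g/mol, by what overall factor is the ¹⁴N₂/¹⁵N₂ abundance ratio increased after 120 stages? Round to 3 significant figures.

Overall factor = α^120 with α = √(30.00/28.01), i.e. (30.00/28.01)^(120/2).
= 1.07105^60 = 61.4.

61.4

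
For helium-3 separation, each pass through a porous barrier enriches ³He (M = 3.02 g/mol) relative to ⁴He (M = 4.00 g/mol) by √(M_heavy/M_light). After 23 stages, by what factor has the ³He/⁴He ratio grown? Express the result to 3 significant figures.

Each stage multiplies the ratio by α = √(4.00/3.02), so after 23 stages the overall factor is α^23 = (4.00/3.02)^(23/2).
= 1.32450^(23/2) = 25.3.

25.3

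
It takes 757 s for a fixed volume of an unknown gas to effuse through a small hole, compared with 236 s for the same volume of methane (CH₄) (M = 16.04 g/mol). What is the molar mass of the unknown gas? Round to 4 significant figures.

165.0 g/mol

By Graham's law, t_X/t_CH₄ = √(M_X/M_CH₄).
757/236 = 3.208 = √(M_X/16.04)
M_X = 16.04 × 3.208² = 16.04 × 10.29 = 165.0 g/mol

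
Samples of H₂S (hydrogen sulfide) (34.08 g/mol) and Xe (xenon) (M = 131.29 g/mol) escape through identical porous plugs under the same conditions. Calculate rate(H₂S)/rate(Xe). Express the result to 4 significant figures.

Using Graham's law: rate_H₂S/rate_Xe = √(M_Xe/M_H₂S) = √(131.29/34.08) = √3.852 = 1.963.

1.963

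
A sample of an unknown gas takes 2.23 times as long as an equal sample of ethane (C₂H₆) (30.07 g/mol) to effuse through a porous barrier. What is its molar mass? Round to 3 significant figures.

Using Graham's law: t_X/t_C₂H₆ = √(M_X/M_C₂H₆).
2.23 = √(M_X/30.07)
M_X = 30.07 × 2.23² = 30.07 × 4.973 = 150 g/mol

150 g/mol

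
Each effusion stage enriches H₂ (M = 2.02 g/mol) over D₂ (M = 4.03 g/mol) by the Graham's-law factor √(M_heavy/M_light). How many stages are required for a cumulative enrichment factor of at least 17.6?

9

Single-stage factor α = √(4.03/2.02), so ln α = ½ ln(1.99505) = 0.3453.
Need α^N ≥ 17.6 ⇒ N ≥ ln(17.6) / ln α = 2.868 / 0.3453 = 8.30.
Minimum whole number of stages: N = 9.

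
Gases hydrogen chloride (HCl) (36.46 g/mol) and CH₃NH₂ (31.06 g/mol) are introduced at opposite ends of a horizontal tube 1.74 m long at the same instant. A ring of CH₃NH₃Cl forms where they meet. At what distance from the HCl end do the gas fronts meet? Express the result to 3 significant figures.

In equal time, each gas travels a distance ∝ its rate ∝ 1/√M, so d_HCl/d_CH₃NH₂ = √(M_CH₃NH₂/M_HCl) = √(31.06/36.46) = 0.9230.
With d_HCl + d_CH₃NH₂ = 1.74 m, d_CH₃NH₂ = 1.74/(1 + 0.9230) = 0.9048 m.
d_HCl = 1.74 − 0.9048 = 0.835 m.

0.835 m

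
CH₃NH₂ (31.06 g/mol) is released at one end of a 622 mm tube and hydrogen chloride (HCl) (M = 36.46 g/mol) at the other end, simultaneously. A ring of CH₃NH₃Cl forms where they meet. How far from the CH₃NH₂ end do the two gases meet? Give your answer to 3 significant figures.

323 mm

In equal time, each gas travels a distance ∝ its rate ∝ 1/√M, so d_CH₃NH₂/d_HCl = √(M_HCl/M_CH₃NH₂) = √(36.46/31.06) = 1.083.
With d_CH₃NH₂ + d_HCl = 622 mm, d_HCl = 622/(1 + 1.083) = 298.5 mm.
d_CH₃NH₂ = 622 − 298.5 = 323 mm.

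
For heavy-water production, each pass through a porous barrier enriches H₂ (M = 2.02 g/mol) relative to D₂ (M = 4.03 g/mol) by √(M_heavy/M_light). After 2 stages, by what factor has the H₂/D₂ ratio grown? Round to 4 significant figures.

The single-stage factor is √(M_heavy/M_light), so 2 stages give [√(4.03/2.02)]^2 = (4.03/2.02)^(2/2).
= 1.99505^1 = 1.995.

1.995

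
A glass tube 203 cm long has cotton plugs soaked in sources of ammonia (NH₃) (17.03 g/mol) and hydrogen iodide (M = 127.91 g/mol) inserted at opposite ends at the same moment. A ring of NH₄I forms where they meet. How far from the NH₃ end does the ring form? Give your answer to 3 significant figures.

The fronts meet when d_NH₃ + d_HI = L with d_NH₃/d_HI = √(M_HI/M_NH₃) (Graham's law). Here √(M_HI/M_NH₃) = √(127.91/17.03) = 2.741.
With d_NH₃ + d_HI = 203 cm, d_HI = 203/(1 + 2.741) = 54.27 cm.
d_NH₃ = 203 − 54.27 = 149 cm.

149 cm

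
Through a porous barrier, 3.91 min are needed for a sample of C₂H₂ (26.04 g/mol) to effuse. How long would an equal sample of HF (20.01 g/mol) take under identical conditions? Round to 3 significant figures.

Since effusion rate ∝ 1/√M, t_HF/t_C₂H₂ = √(M_HF/M_C₂H₂) = √(20.01/26.04) = √0.7684 = 0.8766.
So the time for HF is 3.91 × 0.8766 = 3.43 min.

3.43 min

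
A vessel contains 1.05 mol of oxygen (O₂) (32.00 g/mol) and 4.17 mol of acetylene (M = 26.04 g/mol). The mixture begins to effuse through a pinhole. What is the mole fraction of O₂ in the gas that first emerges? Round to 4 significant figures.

0.1851

Each component's effusion rate ∝ (its partial pressure)·(1/√M) ∝ n_i/√M_i.
Mole fraction of O₂ in the effusate = (n_O₂/√M_O₂) / (n_O₂/√M_O₂ + n_C₂H₂/√M_C₂H₂)
= (1.05/√32.00) / (1.05/√32.00 + 4.17/√26.04) = 0.1856/(0.1856 + 0.8172) = 0.1851.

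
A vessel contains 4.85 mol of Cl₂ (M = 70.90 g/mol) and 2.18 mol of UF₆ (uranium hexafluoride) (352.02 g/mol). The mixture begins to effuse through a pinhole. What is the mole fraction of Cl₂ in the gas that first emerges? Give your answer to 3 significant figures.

Effusion rate of each component ∝ n_i/√M_i (partial pressure × 1/√M).
Mole fraction of Cl₂ in the effusate = (n_Cl₂/√M_Cl₂) / (n_Cl₂/√M_Cl₂ + n_UF₆/√M_UF₆)
= (4.85/√70.90) / (4.85/√70.90 + 2.18/√352.02) = 0.5760/(0.5760 + 0.1162) = 0.832.

0.832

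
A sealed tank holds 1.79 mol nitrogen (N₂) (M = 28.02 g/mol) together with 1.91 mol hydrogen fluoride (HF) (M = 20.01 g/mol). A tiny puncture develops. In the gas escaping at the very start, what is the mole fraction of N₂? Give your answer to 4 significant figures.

Each component's effusion rate ∝ (its partial pressure)·(1/√M) ∝ n_i/√M_i.
x_N₂(eff) = (n_N₂/√M_N₂) / (n_N₂/√M_N₂ + n_HF/√M_HF)
= (1.79/√28.02) / (1.79/√28.02 + 1.91/√20.01) = 0.3382/(0.3382 + 0.4270) = 0.4420.

0.4420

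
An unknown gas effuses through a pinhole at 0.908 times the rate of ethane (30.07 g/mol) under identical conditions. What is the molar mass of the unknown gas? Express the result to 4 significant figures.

From Graham's law, rate_X/rate_C₂H₆ = √(M_C₂H₆/M_X).
0.908 = √(30.07/M_X)
M_X = 30.07 / 0.908² = 30.07 / 0.8245 = 36.47 g/mol

36.47 g/mol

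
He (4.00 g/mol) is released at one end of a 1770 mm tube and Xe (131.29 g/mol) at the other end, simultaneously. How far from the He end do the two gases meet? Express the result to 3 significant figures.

1510 mm

Graham's law gives d_He/d_Xe = rate_He/rate_Xe = √(M_Xe/M_He) = √(131.29/4.00) = 5.729.
With d_He + d_Xe = 1770 mm, d_Xe = 1770/(1 + 5.729) = 263.0 mm.
d_He = 1770 − 263.0 = 1510 mm.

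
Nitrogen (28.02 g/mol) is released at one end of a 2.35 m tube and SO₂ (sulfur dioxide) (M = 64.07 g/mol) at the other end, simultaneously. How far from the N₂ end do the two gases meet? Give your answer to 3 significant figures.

1.41 m

Graham's law gives d_N₂/d_SO₂ = rate_N₂/rate_SO₂ = √(M_SO₂/M_N₂) = √(64.07/28.02) = 1.512.
With d_N₂ + d_SO₂ = 2.35 m, d_SO₂ = 2.35/(1 + 1.512) = 0.9355 m.
d_N₂ = 2.35 − 0.9355 = 1.41 m.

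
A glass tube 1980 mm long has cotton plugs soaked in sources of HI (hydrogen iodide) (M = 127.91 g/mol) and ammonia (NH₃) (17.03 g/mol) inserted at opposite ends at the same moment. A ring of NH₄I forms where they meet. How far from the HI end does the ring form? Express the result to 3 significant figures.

529 mm

In equal time, each gas travels a distance ∝ its rate ∝ 1/√M, so d_HI/d_NH₃ = √(M_NH₃/M_HI) = √(17.03/127.91) = 0.3649.
With d_HI + d_NH₃ = 1980 mm, d_NH₃ = 1980/(1 + 0.3649) = 1451 mm.
d_HI = 1980 − 1451 = 529 mm.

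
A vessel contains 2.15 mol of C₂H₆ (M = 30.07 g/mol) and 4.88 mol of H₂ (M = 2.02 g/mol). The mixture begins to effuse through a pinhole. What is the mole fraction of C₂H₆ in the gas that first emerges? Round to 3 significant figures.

0.102

Effusion rate of each component ∝ n_i/√M_i (partial pressure × 1/√M).
Mole fraction of C₂H₆ in the effusate = (n_C₂H₆/√M_C₂H₆) / (n_C₂H₆/√M_C₂H₆ + n_H₂/√M_H₂)
= (2.15/√30.07) / (2.15/√30.07 + 4.88/√2.02) = 0.3921/(0.3921 + 3.434) = 0.102.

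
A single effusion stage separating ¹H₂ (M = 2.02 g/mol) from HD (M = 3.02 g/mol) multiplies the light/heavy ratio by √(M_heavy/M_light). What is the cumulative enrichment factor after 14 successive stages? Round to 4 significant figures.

Each stage multiplies the ratio by α = √(3.02/2.02), so after 14 stages the overall factor is α^14 = (3.02/2.02)^(14/2).
= 1.49505^7 = 16.70.

16.70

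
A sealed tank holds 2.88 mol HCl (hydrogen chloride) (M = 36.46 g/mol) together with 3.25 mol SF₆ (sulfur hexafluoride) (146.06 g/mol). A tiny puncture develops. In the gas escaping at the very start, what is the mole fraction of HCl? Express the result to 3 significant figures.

0.639

Effusion rate of each component ∝ n_i/√M_i (partial pressure × 1/√M).
x_HCl(eff) = (n_HCl/√M_HCl) / (n_HCl/√M_HCl + n_SF₆/√M_SF₆)
= (2.88/√36.46) / (2.88/√36.46 + 3.25/√146.06) = 0.4770/(0.4770 + 0.2689) = 0.639.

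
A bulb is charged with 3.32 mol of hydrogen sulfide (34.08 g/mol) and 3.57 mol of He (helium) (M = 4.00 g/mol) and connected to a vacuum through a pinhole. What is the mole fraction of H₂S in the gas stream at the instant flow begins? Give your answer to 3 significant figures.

Rate_i ∝ x_i/√M_i (Graham's law weighted by mole fraction), so the effusate composition follows n_i/√M_i.
So x_H₂S in the escaping gas = (n_H₂S/√M_H₂S) / Σ(n_i/√M_i)
= (3.32/√34.08) / (3.32/√34.08 + 3.57/√4.00) = 0.5687/(0.5687 + 1.785) = 0.242.

0.242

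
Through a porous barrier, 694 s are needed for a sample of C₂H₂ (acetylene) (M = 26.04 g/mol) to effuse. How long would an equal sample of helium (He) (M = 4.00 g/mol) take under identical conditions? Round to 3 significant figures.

272 s

Graham's law gives t_He/t_C₂H₂ = √(M_He/M_C₂H₂) = √(4.00/26.04) = √0.1536 = 0.3919.
So the time for He is 694 × 0.3919 = 272 s.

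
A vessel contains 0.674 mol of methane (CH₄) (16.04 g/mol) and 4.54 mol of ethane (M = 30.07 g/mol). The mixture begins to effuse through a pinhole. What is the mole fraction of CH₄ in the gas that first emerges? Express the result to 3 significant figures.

0.169

Effusion rate of each component ∝ n_i/√M_i (partial pressure × 1/√M).
x_CH₄(eff) = (n_CH₄/√M_CH₄) / (n_CH₄/√M_CH₄ + n_C₂H₆/√M_C₂H₆)
= (0.674/√16.04) / (0.674/√16.04 + 4.54/√30.07) = 0.1683/(0.1683 + 0.8279) = 0.169.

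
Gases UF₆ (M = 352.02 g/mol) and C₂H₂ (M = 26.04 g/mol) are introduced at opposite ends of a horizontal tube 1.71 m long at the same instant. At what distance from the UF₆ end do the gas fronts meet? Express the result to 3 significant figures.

0.366 m

The fronts meet when d_UF₆ + d_C₂H₂ = L with d_UF₆/d_C₂H₂ = √(M_C₂H₂/M_UF₆) (Graham's law). Here √(M_C₂H₂/M_UF₆) = √(26.04/352.02) = 0.2720.
With d_UF₆ + d_C₂H₂ = 1.71 m, d_C₂H₂ = 1.71/(1 + 0.2720) = 1.344 m.
d_UF₆ = 1.71 − 1.344 = 0.366 m.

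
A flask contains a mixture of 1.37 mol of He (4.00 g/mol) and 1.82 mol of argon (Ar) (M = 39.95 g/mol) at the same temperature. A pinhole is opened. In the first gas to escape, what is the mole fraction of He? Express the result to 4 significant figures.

The effusion rate of species i is ∝ p_i/√M_i ∝ n_i/√M_i.
Mole fraction of He in the effusate = (n_He/√M_He) / (n_He/√M_He + n_Ar/√M_Ar)
= (1.37/√4.00) / (1.37/√4.00 + 1.82/√39.95) = 0.6850/(0.6850 + 0.2879) = 0.7040.

0.7040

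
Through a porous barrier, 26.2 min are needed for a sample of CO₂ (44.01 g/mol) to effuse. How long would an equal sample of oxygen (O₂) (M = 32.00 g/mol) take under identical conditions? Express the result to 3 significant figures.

By Graham's law, t_O₂/t_CO₂ = √(M_O₂/M_CO₂) = √(32.00/44.01) = √0.7271 = 0.8527.
So the time for O₂ is 26.2 × 0.8527 = 22.3 min.

22.3 min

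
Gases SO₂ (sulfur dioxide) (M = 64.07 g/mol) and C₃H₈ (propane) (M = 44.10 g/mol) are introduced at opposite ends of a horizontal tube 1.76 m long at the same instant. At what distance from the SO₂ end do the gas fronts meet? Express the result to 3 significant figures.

The fronts meet when d_SO₂ + d_C₃H₈ = L with d_SO₂/d_C₃H₈ = √(M_C₃H₈/M_SO₂) (Graham's law). Here √(M_C₃H₈/M_SO₂) = √(44.10/64.07) = 0.8296.
With d_SO₂ + d_C₃H₈ = 1.76 m, d_C₃H₈ = 1.76/(1 + 0.8296) = 0.9619 m.
d_SO₂ = 1.76 − 0.9619 = 0.798 m.

0.798 m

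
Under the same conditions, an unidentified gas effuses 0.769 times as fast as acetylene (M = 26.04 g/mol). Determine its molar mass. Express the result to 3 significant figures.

From Graham's law, rate_X/rate_C₂H₂ = √(M_C₂H₂/M_X).
0.769 = √(26.04/M_X)
M_X = 26.04 / 0.769² = 26.04 / 0.5914 = 44.0 g/mol

44.0 g/mol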